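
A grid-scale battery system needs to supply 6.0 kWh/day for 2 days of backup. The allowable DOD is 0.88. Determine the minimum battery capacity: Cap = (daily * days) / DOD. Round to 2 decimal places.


Total energy needed = daily * days = 6.0 * 2 = 12.0 kWh
Account for depth of discharge:
  Cap = total_energy / DOD = 12.0 / 0.88
  Cap = 13.64 kWh

13.64


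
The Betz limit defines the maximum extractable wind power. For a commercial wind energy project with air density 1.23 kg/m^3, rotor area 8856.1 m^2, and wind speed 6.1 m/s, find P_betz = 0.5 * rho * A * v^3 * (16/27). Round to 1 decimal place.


The Betz coefficient Cp_max = 16/27 = 0.5926
v^3 = 6.1^3 = 226.981
P_betz = 0.5 * rho * A * v^3 * Cp_max
P_betz = 0.5 * 1.23 * 8856.1 * 226.981 * 0.5926
P_betz = 732594.0 W

732594.0


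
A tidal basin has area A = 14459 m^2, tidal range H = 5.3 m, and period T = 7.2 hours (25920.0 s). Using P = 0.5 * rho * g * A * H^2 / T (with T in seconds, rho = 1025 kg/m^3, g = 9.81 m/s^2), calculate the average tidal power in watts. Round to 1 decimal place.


Convert period to seconds: T = 7.2 * 3600 = 25920.0 s
H^2 = 5.3^2 = 28.09
P = 0.5 * rho * g * A * H^2 / T
P = 0.5 * 1025 * 9.81 * 14459 * 28.09 / 25920.0
P = 78780.3 W

78780.3


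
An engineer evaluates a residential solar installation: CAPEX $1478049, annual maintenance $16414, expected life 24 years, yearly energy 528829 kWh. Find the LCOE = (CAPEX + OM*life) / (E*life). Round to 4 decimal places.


Total cost = CAPEX + OM * lifetime = 1478049 + 16414 * 24 = 1478049 + 393936 = 1871985
Total generation = annual * lifetime = 528829 * 24 = 12691896 kWh
LCOE = 1871985 / 12691896
LCOE = 0.1475 $/kWh

0.1475


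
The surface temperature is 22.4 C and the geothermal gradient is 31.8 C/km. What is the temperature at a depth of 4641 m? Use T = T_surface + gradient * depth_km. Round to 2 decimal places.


Convert depth to km: 4641 / 1000 = 4.641 km
Temperature increase = gradient * depth_km = 31.8 * 4.641 = 147.58 C
Temperature at depth = T_surface + delta_T = 22.4 + 147.58
T = 169.98 C

169.98


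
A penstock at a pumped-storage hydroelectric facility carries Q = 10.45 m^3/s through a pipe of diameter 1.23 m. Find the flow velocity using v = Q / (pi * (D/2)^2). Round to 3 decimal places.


Compute pipe cross-sectional area:
  A = pi * (D/2)^2 = pi * (1.23/2)^2 = 1.1882 m^2
Calculate velocity:
  v = Q / A = 10.45 / 1.1882
  v = 8.795 m/s

8.795


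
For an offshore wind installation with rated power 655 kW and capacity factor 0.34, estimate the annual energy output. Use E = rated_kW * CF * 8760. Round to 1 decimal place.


Annual energy = rated_kW * capacity_factor * hours_per_year
Given: P_rated = 655 kW, CF = 0.34, hours = 8760
E = 655 * 0.34 * 8760
E = 1950852.0 kWh

1950852.0


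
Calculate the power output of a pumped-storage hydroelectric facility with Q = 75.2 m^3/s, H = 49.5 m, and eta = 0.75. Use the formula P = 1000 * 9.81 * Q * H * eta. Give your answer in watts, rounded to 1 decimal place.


Apply the hydropower formula P = rho * g * Q * H * eta
rho * g = 1000 * 9.81 = 9810.0
P = 9810.0 * 75.2 * 49.5 * 0.75
P = 27387558.0 W

27387558.0


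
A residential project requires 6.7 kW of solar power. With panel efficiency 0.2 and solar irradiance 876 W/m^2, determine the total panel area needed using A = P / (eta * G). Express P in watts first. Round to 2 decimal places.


Convert target power to watts: P = 6.7 * 1000 = 6700.0 W
Compute denominator: eta * G = 0.2 * 876 = 175.2
Required area A = P / (eta * G) = 6700.0 / 175.2
A = 38.24 m^2

38.24


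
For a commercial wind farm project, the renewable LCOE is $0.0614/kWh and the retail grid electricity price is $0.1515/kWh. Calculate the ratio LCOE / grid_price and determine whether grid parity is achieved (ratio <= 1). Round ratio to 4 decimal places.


Compare LCOE to grid price:
  LCOE = $0.0614/kWh, Grid price = $0.1515/kWh
  Ratio = LCOE / grid_price = 0.0614 / 0.1515 = 0.4053
  Grid parity achieved (ratio <= 1)? yes

0.4053


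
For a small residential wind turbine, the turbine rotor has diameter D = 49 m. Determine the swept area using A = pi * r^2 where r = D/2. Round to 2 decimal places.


Compute the rotor radius:
  r = D / 2 = 49 / 2 = 24.5 m
Calculate swept area:
  A = pi * r^2 = pi * 24.5^2
  A = 1885.74 m^2

1885.74


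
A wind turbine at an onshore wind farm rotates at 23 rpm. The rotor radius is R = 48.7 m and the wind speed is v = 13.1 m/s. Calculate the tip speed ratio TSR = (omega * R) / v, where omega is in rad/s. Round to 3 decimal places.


Convert rotational speed to rad/s:
  omega = 23 * 2 * pi / 60 = 2.4086 rad/s
Compute tip speed:
  v_tip = omega * R = 2.4086 * 48.7 = 117.297 m/s
Tip speed ratio:
  TSR = v_tip / v_wind = 117.297 / 13.1 = 8.954

8.954


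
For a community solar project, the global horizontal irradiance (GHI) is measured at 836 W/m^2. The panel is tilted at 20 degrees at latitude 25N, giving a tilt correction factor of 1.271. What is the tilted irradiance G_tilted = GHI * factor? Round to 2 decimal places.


Identify the given values:
  GHI = 836 W/m^2, tilt correction factor = 1.271
Apply the formula G_tilted = GHI * factor:
  G_tilted = 836 * 1.271
  G_tilted = 1062.56 W/m^2

1062.56


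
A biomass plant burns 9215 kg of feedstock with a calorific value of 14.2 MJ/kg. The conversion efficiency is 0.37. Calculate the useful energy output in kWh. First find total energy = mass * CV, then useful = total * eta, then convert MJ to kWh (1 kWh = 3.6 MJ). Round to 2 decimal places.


Total energy = mass * CV = 9215 * 14.2 = 130853.0 MJ
Useful energy = total * eta = 130853.0 * 0.37 = 48415.61 MJ
Convert to kWh: 48415.61 / 3.6
Useful energy = 13448.78 kWh

13448.78


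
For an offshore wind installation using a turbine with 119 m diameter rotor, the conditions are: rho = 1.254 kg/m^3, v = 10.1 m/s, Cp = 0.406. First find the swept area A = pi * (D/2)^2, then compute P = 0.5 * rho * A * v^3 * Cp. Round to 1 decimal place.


Step 1 -- Compute swept area:
  A = pi * (D/2)^2 = pi * (119/2)^2 = 11122.02 m^2
Step 2 -- Apply wind power equation:
  P = 0.5 * rho * A * v^3 * Cp
  v^3 = 10.1^3 = 1030.301
  P = 0.5 * 1.254 * 11122.02 * 1030.301 * 0.406
  P = 2917034.1 W

2917034.1


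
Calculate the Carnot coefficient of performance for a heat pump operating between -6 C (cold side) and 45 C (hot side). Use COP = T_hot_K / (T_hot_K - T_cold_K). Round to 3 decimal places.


Convert to Kelvin:
  T_hot = 45 + 273.15 = 318.15 K
  T_cold = -6 + 273.15 = 267.15 K
Apply Carnot COP formula:
  COP = T_hot_K / (T_hot_K - T_cold_K) = 318.15 / 51.0
  COP = 6.238

6.238


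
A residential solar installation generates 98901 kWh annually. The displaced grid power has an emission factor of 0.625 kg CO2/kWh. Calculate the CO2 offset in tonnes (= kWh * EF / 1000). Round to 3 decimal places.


CO2 offset in kg = generation * emission_factor
CO2 offset = 98901 * 0.625 = 61813.13 kg
Convert to tonnes:
  CO2 offset = 61813.13 / 1000 = 61.813 tonnes

61.813


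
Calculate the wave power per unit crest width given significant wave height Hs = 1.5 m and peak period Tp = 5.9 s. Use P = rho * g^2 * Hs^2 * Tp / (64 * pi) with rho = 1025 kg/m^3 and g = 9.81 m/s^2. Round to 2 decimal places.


Apply wave power formula:
  g^2 = 9.81^2 = 96.2361
  Hs^2 = 1.5^2 = 2.25
  Numerator = rho * g^2 * Hs^2 * Tp = 1025 * 96.2361 * 2.25 * 5.9 = 1309472.58
  Denominator = 64 * pi = 201.0619
  P = 1309472.58 / 201.0619 = 6512.78 W/m

6512.78


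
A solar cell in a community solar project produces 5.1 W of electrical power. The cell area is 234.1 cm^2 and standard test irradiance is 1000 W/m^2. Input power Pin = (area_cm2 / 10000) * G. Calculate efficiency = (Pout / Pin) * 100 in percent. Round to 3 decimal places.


First compute the input power:
  Pin = area_cm2 / 10000 * G = 234.1 / 10000 * 1000 = 23.41 W
Then compute efficiency:
  Efficiency = (Pout / Pin) * 100 = (5.1 / 23.41) * 100
  Efficiency = 21.786%

21.786


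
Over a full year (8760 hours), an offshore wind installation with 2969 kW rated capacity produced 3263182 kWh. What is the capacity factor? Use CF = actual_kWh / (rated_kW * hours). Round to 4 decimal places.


Capacity factor = actual output / maximum possible output
Maximum possible = rated * hours = 2969 * 8760 = 26008440 kWh
CF = 3263182 / 26008440
CF = 0.1255

0.1255


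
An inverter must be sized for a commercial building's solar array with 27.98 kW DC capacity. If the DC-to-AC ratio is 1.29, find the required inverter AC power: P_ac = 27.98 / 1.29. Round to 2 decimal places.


The inverter AC capacity is determined by the DC/AC ratio.
Given: P_dc = 27.98 kW, DC/AC ratio = 1.29
P_ac = P_dc / ratio = 27.98 / 1.29
P_ac = 21.69 kW

21.69


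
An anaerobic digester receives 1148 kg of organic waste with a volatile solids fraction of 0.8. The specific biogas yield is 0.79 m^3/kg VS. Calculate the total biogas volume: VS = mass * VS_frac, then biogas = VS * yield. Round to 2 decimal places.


Compute volatile solids:
  VS = mass * VS_fraction = 1148 * 0.8 = 918.4 kg
Calculate biogas volume:
  Biogas = VS * specific_yield = 918.4 * 0.79
  Biogas = 725.54 m^3

725.54


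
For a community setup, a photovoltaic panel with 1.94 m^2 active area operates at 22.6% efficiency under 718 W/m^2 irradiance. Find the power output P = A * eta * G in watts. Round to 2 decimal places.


Use the solar power formula P = A * eta * G.
Given: A = 1.94 m^2, eta = 0.226, G = 718 W/m^2
P = 1.94 * 0.226 * 718
P = 314.80 W

314.80


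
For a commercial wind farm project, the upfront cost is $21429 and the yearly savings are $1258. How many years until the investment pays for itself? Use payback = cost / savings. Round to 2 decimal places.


Simple payback period = initial cost / annual savings
Payback = 21429 / 1258
Payback = 17.03 years

17.03


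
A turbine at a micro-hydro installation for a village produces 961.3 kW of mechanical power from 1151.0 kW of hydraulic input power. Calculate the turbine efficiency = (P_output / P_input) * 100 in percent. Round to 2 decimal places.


Turbine efficiency = (output power / input power) * 100
eta = (961.3 / 1151.0) * 100
eta = 83.52%

83.52


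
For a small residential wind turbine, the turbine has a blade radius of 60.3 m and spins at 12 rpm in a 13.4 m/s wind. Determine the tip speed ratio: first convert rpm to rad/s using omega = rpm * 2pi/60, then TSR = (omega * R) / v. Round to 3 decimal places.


Convert rotational speed to rad/s:
  omega = 12 * 2 * pi / 60 = 1.2566 rad/s
Compute tip speed:
  v_tip = omega * R = 1.2566 * 60.3 = 75.775 m/s
Tip speed ratio:
  TSR = v_tip / v_wind = 75.775 / 13.4 = 5.655

5.655


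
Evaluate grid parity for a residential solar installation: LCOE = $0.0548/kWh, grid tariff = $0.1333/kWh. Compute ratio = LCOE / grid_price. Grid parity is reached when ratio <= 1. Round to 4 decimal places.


Compare LCOE to grid price:
  LCOE = $0.0548/kWh, Grid price = $0.1333/kWh
  Ratio = LCOE / grid_price = 0.0548 / 0.1333 = 0.4111
  Grid parity achieved (ratio <= 1)? yes

0.4111


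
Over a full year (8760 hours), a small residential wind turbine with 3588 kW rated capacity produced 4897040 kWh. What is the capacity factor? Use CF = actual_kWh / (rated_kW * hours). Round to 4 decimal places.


Capacity factor = actual output / maximum possible output
Maximum possible = rated * hours = 3588 * 8760 = 31430880 kWh
CF = 4897040 / 31430880
CF = 0.1558

0.1558


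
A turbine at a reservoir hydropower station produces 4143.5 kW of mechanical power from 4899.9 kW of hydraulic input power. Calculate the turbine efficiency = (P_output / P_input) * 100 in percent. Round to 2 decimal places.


Turbine efficiency = (output power / input power) * 100
eta = (4143.5 / 4899.9) * 100
eta = 84.56%

84.56


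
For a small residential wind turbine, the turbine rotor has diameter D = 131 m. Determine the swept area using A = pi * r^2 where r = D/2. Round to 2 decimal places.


Compute the rotor radius:
  r = D / 2 = 131 / 2 = 65.5 m
Calculate swept area:
  A = pi * r^2 = pi * 65.5^2
  A = 13478.22 m^2

13478.22


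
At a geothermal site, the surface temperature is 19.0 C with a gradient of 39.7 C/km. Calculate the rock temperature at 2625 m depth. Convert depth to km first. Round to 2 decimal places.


Convert depth to km: 2625 / 1000 = 2.625 km
Temperature increase = gradient * depth_km = 39.7 * 2.625 = 104.21 C
Temperature at depth = T_surface + delta_T = 19.0 + 104.21
T = 123.21 C

123.21


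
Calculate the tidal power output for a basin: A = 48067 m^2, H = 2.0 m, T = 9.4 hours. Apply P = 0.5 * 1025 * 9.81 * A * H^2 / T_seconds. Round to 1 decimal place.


Convert period to seconds: T = 9.4 * 3600 = 33840.0 s
H^2 = 2.0^2 = 4.0
P = 0.5 * rho * g * A * H^2 / T
P = 0.5 * 1025 * 9.81 * 48067 * 4.0 / 33840.0
P = 28565.3 W

28565.3


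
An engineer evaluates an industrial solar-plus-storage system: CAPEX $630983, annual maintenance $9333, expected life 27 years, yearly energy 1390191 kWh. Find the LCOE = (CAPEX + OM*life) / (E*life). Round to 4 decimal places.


Total cost = CAPEX + OM * lifetime = 630983 + 9333 * 27 = 630983 + 251991 = 882974
Total generation = annual * lifetime = 1390191 * 27 = 37535157 kWh
LCOE = 882974 / 37535157
LCOE = 0.0235 $/kWh

0.0235


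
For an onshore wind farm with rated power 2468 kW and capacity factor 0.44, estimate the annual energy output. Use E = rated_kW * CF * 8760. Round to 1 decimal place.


Annual energy = rated_kW * capacity_factor * hours_per_year
Given: P_rated = 2468 kW, CF = 0.44, hours = 8760
E = 2468 * 0.44 * 8760
E = 9512659.2 kWh

9512659.2


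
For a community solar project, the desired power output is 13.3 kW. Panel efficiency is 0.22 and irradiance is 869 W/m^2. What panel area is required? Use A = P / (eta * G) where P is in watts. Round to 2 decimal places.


Convert target power to watts: P = 13.3 * 1000 = 13300.0 W
Compute denominator: eta * G = 0.22 * 869 = 191.18
Required area A = P / (eta * G) = 13300.0 / 191.18
A = 69.57 m^2

69.57


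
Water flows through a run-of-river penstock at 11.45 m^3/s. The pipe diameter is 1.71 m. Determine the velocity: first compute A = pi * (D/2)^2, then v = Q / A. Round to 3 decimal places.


Compute pipe cross-sectional area:
  A = pi * (D/2)^2 = pi * (1.71/2)^2 = 2.2966 m^2
Calculate velocity:
  v = Q / A = 11.45 / 2.2966
  v = 4.986 m/s

4.986


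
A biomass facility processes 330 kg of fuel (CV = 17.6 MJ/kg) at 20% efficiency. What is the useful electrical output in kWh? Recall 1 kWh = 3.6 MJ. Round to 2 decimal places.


Total energy = mass * CV = 330 * 17.6 = 5808.0 MJ
Useful energy = total * eta = 5808.0 * 0.2 = 1161.6 MJ
Convert to kWh: 1161.6 / 3.6
Useful energy = 322.67 kWh

322.67


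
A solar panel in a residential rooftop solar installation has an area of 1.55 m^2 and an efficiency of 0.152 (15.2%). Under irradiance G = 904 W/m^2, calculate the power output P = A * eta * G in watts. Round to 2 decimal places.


Use the solar power formula P = A * eta * G.
Given: A = 1.55 m^2, eta = 0.152, G = 904 W/m^2
P = 1.55 * 0.152 * 904
P = 212.98 W

212.98


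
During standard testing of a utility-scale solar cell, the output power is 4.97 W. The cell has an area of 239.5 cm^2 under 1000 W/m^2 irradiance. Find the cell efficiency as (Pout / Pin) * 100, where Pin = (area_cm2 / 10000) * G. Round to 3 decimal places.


First compute the input power:
  Pin = area_cm2 / 10000 * G = 239.5 / 10000 * 1000 = 23.95 W
Then compute efficiency:
  Efficiency = (Pout / Pin) * 100 = (4.97 / 23.95) * 100
  Efficiency = 20.752%

20.752


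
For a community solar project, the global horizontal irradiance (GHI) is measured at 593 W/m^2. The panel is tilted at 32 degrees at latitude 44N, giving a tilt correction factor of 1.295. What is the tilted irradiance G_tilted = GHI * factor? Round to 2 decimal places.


Identify the given values:
  GHI = 593 W/m^2, tilt correction factor = 1.295
Apply the formula G_tilted = GHI * factor:
  G_tilted = 593 * 1.295
  G_tilted = 767.94 W/m^2

767.94


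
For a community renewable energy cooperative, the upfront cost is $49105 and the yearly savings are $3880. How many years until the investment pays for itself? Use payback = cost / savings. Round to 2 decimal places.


Simple payback period = initial cost / annual savings
Payback = 49105 / 3880
Payback = 12.66 years

12.66


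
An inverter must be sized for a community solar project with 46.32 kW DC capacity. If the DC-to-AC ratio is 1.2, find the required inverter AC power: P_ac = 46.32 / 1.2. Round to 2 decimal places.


The inverter AC capacity is determined by the DC/AC ratio.
Given: P_dc = 46.32 kW, DC/AC ratio = 1.2
P_ac = P_dc / ratio = 46.32 / 1.2
P_ac = 38.60 kW

38.60


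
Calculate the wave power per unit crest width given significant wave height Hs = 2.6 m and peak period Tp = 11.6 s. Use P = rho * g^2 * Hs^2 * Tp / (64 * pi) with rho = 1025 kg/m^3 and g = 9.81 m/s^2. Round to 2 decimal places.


Apply wave power formula:
  g^2 = 9.81^2 = 96.2361
  Hs^2 = 2.6^2 = 6.76
  Numerator = rho * g^2 * Hs^2 * Tp = 1025 * 96.2361 * 6.76 * 11.6 = 7735111.27
  Denominator = 64 * pi = 201.0619
  P = 7735111.27 / 201.0619 = 38471.29 W/m

38471.29


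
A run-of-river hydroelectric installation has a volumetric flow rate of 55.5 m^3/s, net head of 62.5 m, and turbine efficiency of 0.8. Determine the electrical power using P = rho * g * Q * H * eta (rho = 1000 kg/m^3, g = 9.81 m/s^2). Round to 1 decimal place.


Apply the hydropower formula P = rho * g * Q * H * eta
rho * g = 1000 * 9.81 = 9810.0
P = 9810.0 * 55.5 * 62.5 * 0.8
P = 27222750.0 W

27222750.0


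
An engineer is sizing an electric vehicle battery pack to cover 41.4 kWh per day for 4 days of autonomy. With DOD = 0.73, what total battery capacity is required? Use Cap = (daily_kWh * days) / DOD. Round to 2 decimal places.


Total energy needed = daily * days = 41.4 * 4 = 165.6 kWh
Account for depth of discharge:
  Cap = total_energy / DOD = 165.6 / 0.73
  Cap = 226.85 kWh

226.85


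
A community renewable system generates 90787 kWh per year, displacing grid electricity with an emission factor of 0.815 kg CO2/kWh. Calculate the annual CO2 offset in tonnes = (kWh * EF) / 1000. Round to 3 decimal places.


CO2 offset in kg = generation * emission_factor
CO2 offset = 90787 * 0.815 = 73991.41 kg
Convert to tonnes:
  CO2 offset = 73991.41 / 1000 = 73.991 tonnes

73.991


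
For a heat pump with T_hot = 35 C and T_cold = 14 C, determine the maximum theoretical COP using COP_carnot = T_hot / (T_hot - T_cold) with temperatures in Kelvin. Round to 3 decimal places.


Convert to Kelvin:
  T_hot = 35 + 273.15 = 308.15 K
  T_cold = 14 + 273.15 = 287.15 K
Apply Carnot COP formula:
  COP = T_hot_K / (T_hot_K - T_cold_K) = 308.15 / 21.0
  COP = 14.674

14.674


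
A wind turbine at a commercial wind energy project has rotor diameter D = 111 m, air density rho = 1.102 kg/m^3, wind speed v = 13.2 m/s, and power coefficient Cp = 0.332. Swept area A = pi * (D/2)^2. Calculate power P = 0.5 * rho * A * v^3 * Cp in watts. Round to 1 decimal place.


Step 1 -- Compute swept area:
  A = pi * (D/2)^2 = pi * (111/2)^2 = 9676.89 m^2
Step 2 -- Apply wind power equation:
  P = 0.5 * rho * A * v^3 * Cp
  v^3 = 13.2^3 = 2299.968
  P = 0.5 * 1.102 * 9676.89 * 2299.968 * 0.332
  P = 4071433.2 W

4071433.2


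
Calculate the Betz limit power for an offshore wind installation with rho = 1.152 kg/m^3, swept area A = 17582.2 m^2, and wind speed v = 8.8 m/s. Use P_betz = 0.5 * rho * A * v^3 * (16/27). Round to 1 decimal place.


The Betz coefficient Cp_max = 16/27 = 0.5926
v^3 = 8.8^3 = 681.472
P_betz = 0.5 * rho * A * v^3 * Cp_max
P_betz = 0.5 * 1.152 * 17582.2 * 681.472 * 0.5926
P_betz = 4089779.9 W

4089779.9


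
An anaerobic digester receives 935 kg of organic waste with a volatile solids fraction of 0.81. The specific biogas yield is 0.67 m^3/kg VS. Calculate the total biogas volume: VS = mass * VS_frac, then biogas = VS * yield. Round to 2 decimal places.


Compute volatile solids:
  VS = mass * VS_fraction = 935 * 0.81 = 757.35 kg
Calculate biogas volume:
  Biogas = VS * specific_yield = 757.35 * 0.67
  Biogas = 507.42 m^3

507.42


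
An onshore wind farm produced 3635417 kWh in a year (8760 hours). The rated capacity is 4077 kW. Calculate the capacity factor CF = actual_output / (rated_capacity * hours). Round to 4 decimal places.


Capacity factor = actual output / maximum possible output
Maximum possible = rated * hours = 4077 * 8760 = 35714520 kWh
CF = 3635417 / 35714520
CF = 0.1018

0.1018


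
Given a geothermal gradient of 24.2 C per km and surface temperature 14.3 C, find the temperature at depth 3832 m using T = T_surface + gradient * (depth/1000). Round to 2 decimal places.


Convert depth to km: 3832 / 1000 = 3.832 km
Temperature increase = gradient * depth_km = 24.2 * 3.832 = 92.73 C
Temperature at depth = T_surface + delta_T = 14.3 + 92.73
T = 107.03 C

107.03


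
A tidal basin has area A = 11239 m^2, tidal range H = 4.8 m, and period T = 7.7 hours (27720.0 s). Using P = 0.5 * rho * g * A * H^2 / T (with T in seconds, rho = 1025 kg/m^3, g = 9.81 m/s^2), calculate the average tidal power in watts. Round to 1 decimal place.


Convert period to seconds: T = 7.7 * 3600 = 27720.0 s
H^2 = 4.8^2 = 23.04
P = 0.5 * rho * g * A * H^2 / T
P = 0.5 * 1025 * 9.81 * 11239 * 23.04 / 27720.0
P = 46965.6 W

46965.6


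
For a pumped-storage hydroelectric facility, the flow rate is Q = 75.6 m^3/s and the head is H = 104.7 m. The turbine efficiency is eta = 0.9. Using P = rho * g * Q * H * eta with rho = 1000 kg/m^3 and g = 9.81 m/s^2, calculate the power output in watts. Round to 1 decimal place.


Apply the hydropower formula P = rho * g * Q * H * eta
rho * g = 1000 * 9.81 = 9810.0
P = 9810.0 * 75.6 * 104.7 * 0.9
P = 69884360.3 W

69884360.3


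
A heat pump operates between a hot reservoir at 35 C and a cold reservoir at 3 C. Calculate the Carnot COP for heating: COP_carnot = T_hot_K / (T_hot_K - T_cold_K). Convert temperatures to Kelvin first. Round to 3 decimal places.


Convert to Kelvin:
  T_hot = 35 + 273.15 = 308.15 K
  T_cold = 3 + 273.15 = 276.15 K
Apply Carnot COP formula:
  COP = T_hot_K / (T_hot_K - T_cold_K) = 308.15 / 32.0
  COP = 9.630

9.630


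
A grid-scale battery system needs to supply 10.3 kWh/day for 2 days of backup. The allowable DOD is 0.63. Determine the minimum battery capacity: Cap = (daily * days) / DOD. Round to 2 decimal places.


Total energy needed = daily * days = 10.3 * 2 = 20.6 kWh
Account for depth of discharge:
  Cap = total_energy / DOD = 20.6 / 0.63
  Cap = 32.70 kWh

32.70


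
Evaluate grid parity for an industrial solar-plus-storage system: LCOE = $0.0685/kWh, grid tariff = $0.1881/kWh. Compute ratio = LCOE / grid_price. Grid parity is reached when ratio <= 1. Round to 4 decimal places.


Compare LCOE to grid price:
  LCOE = $0.0685/kWh, Grid price = $0.1881/kWh
  Ratio = LCOE / grid_price = 0.0685 / 0.1881 = 0.3642
  Grid parity achieved (ratio <= 1)? yes

0.3642


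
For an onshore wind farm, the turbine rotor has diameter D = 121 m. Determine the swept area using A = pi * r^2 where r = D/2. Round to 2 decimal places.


Compute the rotor radius:
  r = D / 2 = 121 / 2 = 60.5 m
Calculate swept area:
  A = pi * r^2 = pi * 60.5^2
  A = 11499.01 m^2

11499.01


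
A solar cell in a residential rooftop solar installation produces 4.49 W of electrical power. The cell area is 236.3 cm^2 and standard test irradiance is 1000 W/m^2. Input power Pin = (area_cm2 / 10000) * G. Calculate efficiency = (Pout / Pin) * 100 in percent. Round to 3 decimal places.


First compute the input power:
  Pin = area_cm2 / 10000 * G = 236.3 / 10000 * 1000 = 23.63 W
Then compute efficiency:
  Efficiency = (Pout / Pin) * 100 = (4.49 / 23.63) * 100
  Efficiency = 19.001%

19.001


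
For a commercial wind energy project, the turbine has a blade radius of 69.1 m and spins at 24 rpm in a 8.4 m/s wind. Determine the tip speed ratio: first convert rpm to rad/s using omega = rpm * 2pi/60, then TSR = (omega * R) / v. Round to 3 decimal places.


Convert rotational speed to rad/s:
  omega = 24 * 2 * pi / 60 = 2.5133 rad/s
Compute tip speed:
  v_tip = omega * R = 2.5133 * 69.1 = 173.667 m/s
Tip speed ratio:
  TSR = v_tip / v_wind = 173.667 / 8.4 = 20.675

20.675


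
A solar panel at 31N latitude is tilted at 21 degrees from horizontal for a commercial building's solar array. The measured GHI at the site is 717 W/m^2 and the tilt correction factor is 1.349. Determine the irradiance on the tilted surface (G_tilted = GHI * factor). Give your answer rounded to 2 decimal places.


Identify the given values:
  GHI = 717 W/m^2, tilt correction factor = 1.349
Apply the formula G_tilted = GHI * factor:
  G_tilted = 717 * 1.349
  G_tilted = 967.23 W/m^2

967.23


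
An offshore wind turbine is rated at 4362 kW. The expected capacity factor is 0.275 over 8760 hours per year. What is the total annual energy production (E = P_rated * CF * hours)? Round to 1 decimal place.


Annual energy = rated_kW * capacity_factor * hours_per_year
Given: P_rated = 4362 kW, CF = 0.275, hours = 8760
E = 4362 * 0.275 * 8760
E = 10508058.0 kWh

10508058.0


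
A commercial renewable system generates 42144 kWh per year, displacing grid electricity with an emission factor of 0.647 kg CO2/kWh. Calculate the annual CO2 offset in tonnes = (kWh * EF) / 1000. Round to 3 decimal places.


CO2 offset in kg = generation * emission_factor
CO2 offset = 42144 * 0.647 = 27267.17 kg
Convert to tonnes:
  CO2 offset = 27267.17 / 1000 = 27.267 tonnes

27.267


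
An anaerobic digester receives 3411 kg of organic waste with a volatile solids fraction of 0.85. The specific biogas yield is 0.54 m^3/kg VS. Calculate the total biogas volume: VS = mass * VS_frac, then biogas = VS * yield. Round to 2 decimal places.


Compute volatile solids:
  VS = mass * VS_fraction = 3411 * 0.85 = 2899.35 kg
Calculate biogas volume:
  Biogas = VS * specific_yield = 2899.35 * 0.54
  Biogas = 1565.65 m^3

1565.65


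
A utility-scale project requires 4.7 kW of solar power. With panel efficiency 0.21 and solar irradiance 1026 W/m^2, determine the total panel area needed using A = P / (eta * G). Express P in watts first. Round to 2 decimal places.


Convert target power to watts: P = 4.7 * 1000 = 4700.0 W
Compute denominator: eta * G = 0.21 * 1026 = 215.46
Required area A = P / (eta * G) = 4700.0 / 215.46
A = 21.81 m^2

21.81


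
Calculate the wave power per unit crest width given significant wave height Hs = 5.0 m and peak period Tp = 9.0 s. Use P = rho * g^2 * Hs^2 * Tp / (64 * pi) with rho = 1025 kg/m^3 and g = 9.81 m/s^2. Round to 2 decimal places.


Apply wave power formula:
  g^2 = 9.81^2 = 96.2361
  Hs^2 = 5.0^2 = 25.0
  Numerator = rho * g^2 * Hs^2 * Tp = 1025 * 96.2361 * 25.0 * 9.0 = 22194450.56
  Denominator = 64 * pi = 201.0619
  P = 22194450.56 / 201.0619 = 110386.14 W/m

110386.14


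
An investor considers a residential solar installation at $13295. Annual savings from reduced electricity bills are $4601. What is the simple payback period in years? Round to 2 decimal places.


Simple payback period = initial cost / annual savings
Payback = 13295 / 4601
Payback = 2.89 years

2.89


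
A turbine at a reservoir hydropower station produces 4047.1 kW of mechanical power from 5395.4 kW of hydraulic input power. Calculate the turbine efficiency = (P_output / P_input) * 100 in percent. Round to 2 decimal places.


Turbine efficiency = (output power / input power) * 100
eta = (4047.1 / 5395.4) * 100
eta = 75.01%

75.01


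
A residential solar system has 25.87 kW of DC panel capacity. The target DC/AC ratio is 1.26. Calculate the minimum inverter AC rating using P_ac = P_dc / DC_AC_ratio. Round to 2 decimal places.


The inverter AC capacity is determined by the DC/AC ratio.
Given: P_dc = 25.87 kW, DC/AC ratio = 1.26
P_ac = P_dc / ratio = 25.87 / 1.26
P_ac = 20.53 kW

20.53


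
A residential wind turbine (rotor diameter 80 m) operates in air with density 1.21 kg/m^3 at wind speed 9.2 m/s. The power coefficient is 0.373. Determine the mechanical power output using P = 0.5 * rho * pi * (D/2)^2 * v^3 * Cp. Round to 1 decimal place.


Step 1 -- Compute swept area:
  A = pi * (D/2)^2 = pi * (80/2)^2 = 5026.55 m^2
Step 2 -- Apply wind power equation:
  P = 0.5 * rho * A * v^3 * Cp
  v^3 = 9.2^3 = 778.688
  P = 0.5 * 1.21 * 5026.55 * 778.688 * 0.373
  P = 883278.3 W

883278.3


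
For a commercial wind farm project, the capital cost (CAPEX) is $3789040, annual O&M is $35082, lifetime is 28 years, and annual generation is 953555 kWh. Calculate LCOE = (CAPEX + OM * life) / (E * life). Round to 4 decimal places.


Total cost = CAPEX + OM * lifetime = 3789040 + 35082 * 28 = 3789040 + 982296 = 4771336
Total generation = annual * lifetime = 953555 * 28 = 26699540 kWh
LCOE = 4771336 / 26699540
LCOE = 0.1787 $/kWh

0.1787


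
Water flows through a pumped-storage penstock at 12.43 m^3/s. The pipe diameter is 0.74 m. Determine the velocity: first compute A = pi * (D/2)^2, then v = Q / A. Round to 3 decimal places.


Compute pipe cross-sectional area:
  A = pi * (D/2)^2 = pi * (0.74/2)^2 = 0.4301 m^2
Calculate velocity:
  v = Q / A = 12.43 / 0.4301
  v = 28.901 m/s

28.901


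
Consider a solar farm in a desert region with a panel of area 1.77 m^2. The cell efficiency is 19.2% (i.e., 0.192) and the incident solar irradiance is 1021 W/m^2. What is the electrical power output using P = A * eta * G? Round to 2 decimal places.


Use the solar power formula P = A * eta * G.
Given: A = 1.77 m^2, eta = 0.192, G = 1021 W/m^2
P = 1.77 * 0.192 * 1021
P = 346.98 W

346.98


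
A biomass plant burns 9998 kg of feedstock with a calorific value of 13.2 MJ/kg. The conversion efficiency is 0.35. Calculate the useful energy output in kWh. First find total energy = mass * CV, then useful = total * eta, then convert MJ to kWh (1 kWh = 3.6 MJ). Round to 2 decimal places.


Total energy = mass * CV = 9998 * 13.2 = 131973.6 MJ
Useful energy = total * eta = 131973.6 * 0.35 = 46190.76 MJ
Convert to kWh: 46190.76 / 3.6
Useful energy = 12830.77 kWh

12830.77


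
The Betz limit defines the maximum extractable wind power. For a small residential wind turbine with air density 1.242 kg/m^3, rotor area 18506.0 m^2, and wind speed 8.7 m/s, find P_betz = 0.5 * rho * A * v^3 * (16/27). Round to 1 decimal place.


The Betz coefficient Cp_max = 16/27 = 0.5926
v^3 = 8.7^3 = 658.503
P_betz = 0.5 * rho * A * v^3 * Cp_max
P_betz = 0.5 * 1.242 * 18506.0 * 658.503 * 0.5926
P_betz = 4484542.4 W

4484542.4


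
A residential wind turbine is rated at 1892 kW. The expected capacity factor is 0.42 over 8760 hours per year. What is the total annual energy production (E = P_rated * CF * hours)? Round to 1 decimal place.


Annual energy = rated_kW * capacity_factor * hours_per_year
Given: P_rated = 1892 kW, CF = 0.42, hours = 8760
E = 1892 * 0.42 * 8760
E = 6961046.4 kWh

6961046.4


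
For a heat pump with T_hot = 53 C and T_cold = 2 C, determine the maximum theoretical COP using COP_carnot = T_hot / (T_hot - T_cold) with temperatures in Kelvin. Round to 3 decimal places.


Convert to Kelvin:
  T_hot = 53 + 273.15 = 326.15 K
  T_cold = 2 + 273.15 = 275.15 K
Apply Carnot COP formula:
  COP = T_hot_K / (T_hot_K - T_cold_K) = 326.15 / 51.0
  COP = 6.395

6.395


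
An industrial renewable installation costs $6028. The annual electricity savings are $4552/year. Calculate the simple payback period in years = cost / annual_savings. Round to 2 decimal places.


Simple payback period = initial cost / annual savings
Payback = 6028 / 4552
Payback = 1.32 years

1.32


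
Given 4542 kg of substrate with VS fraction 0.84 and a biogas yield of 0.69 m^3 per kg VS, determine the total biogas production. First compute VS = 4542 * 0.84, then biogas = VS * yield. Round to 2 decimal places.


Compute volatile solids:
  VS = mass * VS_fraction = 4542 * 0.84 = 3815.28 kg
Calculate biogas volume:
  Biogas = VS * specific_yield = 3815.28 * 0.69
  Biogas = 2632.54 m^3

2632.54


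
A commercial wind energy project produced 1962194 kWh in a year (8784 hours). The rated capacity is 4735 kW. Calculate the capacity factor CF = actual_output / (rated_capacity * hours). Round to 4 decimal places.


Capacity factor = actual output / maximum possible output
Maximum possible = rated * hours = 4735 * 8784 = 41592240 kWh
CF = 1962194 / 41592240
CF = 0.0472

0.0472


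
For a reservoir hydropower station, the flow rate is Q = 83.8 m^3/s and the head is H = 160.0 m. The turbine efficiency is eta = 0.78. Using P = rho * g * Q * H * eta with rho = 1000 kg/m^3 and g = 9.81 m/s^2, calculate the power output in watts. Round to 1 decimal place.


Apply the hydropower formula P = rho * g * Q * H * eta
rho * g = 1000 * 9.81 = 9810.0
P = 9810.0 * 83.8 * 160.0 * 0.78
P = 102595334.4 W

102595334.4


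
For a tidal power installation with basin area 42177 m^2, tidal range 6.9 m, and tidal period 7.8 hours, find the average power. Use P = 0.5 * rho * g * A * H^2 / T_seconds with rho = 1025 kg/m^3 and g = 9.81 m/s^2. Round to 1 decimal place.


Convert period to seconds: T = 7.8 * 3600 = 28080.0 s
H^2 = 6.9^2 = 47.61
P = 0.5 * rho * g * A * H^2 / T
P = 0.5 * 1025 * 9.81 * 42177 * 47.61 / 28080.0
P = 359533.7 W

359533.7


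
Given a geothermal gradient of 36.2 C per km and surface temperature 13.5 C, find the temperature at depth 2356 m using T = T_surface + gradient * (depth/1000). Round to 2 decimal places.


Convert depth to km: 2356 / 1000 = 2.356 km
Temperature increase = gradient * depth_km = 36.2 * 2.356 = 85.29 C
Temperature at depth = T_surface + delta_T = 13.5 + 85.29
T = 98.79 C

98.79


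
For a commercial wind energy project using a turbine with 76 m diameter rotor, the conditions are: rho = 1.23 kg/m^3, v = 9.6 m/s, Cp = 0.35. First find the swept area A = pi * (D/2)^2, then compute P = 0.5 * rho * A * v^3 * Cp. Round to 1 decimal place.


Step 1 -- Compute swept area:
  A = pi * (D/2)^2 = pi * (76/2)^2 = 4536.46 m^2
Step 2 -- Apply wind power equation:
  P = 0.5 * rho * A * v^3 * Cp
  v^3 = 9.6^3 = 884.736
  P = 0.5 * 1.23 * 4536.46 * 884.736 * 0.35
  P = 863920.8 W

863920.8


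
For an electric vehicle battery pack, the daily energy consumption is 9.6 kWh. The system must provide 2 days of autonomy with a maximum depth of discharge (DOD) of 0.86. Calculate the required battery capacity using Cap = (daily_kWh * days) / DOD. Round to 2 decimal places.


Total energy needed = daily * days = 9.6 * 2 = 19.2 kWh
Account for depth of discharge:
  Cap = total_energy / DOD = 19.2 / 0.86
  Cap = 22.33 kWh

22.33


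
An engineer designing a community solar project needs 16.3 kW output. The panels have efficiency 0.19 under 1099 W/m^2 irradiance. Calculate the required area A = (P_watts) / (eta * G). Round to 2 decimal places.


Convert target power to watts: P = 16.3 * 1000 = 16300.0 W
Compute denominator: eta * G = 0.19 * 1099 = 208.81
Required area A = P / (eta * G) = 16300.0 / 208.81
A = 78.06 m^2

78.06


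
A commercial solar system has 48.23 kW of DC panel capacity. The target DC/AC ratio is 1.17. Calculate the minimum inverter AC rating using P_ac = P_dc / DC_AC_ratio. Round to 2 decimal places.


The inverter AC capacity is determined by the DC/AC ratio.
Given: P_dc = 48.23 kW, DC/AC ratio = 1.17
P_ac = P_dc / ratio = 48.23 / 1.17
P_ac = 41.22 kW

41.22


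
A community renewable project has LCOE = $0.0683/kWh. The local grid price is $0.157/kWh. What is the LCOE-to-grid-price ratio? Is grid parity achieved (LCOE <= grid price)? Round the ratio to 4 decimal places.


Compare LCOE to grid price:
  LCOE = $0.0683/kWh, Grid price = $0.157/kWh
  Ratio = LCOE / grid_price = 0.0683 / 0.157 = 0.4350
  Grid parity achieved (ratio <= 1)? yes

0.4350


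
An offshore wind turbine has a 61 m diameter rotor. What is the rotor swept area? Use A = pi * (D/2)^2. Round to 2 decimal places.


Compute the rotor radius:
  r = D / 2 = 61 / 2 = 30.5 m
Calculate swept area:
  A = pi * r^2 = pi * 30.5^2
  A = 2922.47 m^2

2922.47


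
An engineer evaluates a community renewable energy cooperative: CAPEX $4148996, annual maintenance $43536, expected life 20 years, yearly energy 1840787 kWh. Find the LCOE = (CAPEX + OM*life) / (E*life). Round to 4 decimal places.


Total cost = CAPEX + OM * lifetime = 4148996 + 43536 * 20 = 4148996 + 870720 = 5019716
Total generation = annual * lifetime = 1840787 * 20 = 36815740 kWh
LCOE = 5019716 / 36815740
LCOE = 0.1363 $/kWh

0.1363


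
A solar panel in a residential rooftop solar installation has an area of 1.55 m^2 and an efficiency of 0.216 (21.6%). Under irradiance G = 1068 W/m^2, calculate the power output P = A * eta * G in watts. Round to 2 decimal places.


Use the solar power formula P = A * eta * G.
Given: A = 1.55 m^2, eta = 0.216, G = 1068 W/m^2
P = 1.55 * 0.216 * 1068
P = 357.57 W

357.57


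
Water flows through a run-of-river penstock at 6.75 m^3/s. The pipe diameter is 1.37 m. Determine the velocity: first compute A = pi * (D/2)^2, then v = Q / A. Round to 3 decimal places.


Compute pipe cross-sectional area:
  A = pi * (D/2)^2 = pi * (1.37/2)^2 = 1.4741 m^2
Calculate velocity:
  v = Q / A = 6.75 / 1.4741
  v = 4.579 m/s

4.579


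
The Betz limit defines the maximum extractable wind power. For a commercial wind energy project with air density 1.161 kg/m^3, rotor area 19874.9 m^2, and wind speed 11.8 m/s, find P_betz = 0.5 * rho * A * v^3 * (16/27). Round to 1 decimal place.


The Betz coefficient Cp_max = 16/27 = 0.5926
v^3 = 11.8^3 = 1643.032
P_betz = 0.5 * rho * A * v^3 * Cp_max
P_betz = 0.5 * 1.161 * 19874.9 * 1643.032 * 0.5926
P_betz = 11233353.3 W

11233353.3


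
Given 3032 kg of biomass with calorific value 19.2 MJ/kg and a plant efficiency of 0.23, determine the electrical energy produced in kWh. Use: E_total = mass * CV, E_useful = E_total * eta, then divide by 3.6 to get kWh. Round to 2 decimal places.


Total energy = mass * CV = 3032 * 19.2 = 58214.4 MJ
Useful energy = total * eta = 58214.4 * 0.23 = 13389.31 MJ
Convert to kWh: 13389.31 / 3.6
Useful energy = 3719.25 kWh

3719.25


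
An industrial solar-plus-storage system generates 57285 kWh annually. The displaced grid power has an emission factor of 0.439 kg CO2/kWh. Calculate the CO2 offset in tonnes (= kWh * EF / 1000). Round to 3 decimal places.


CO2 offset in kg = generation * emission_factor
CO2 offset = 57285 * 0.439 = 25148.12 kg
Convert to tonnes:
  CO2 offset = 25148.12 / 1000 = 25.148 tonnes

25.148


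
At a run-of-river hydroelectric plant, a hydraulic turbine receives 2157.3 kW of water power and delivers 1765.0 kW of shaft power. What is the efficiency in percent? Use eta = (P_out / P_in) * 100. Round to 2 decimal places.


Turbine efficiency = (output power / input power) * 100
eta = (1765.0 / 2157.3) * 100
eta = 81.82%

81.82


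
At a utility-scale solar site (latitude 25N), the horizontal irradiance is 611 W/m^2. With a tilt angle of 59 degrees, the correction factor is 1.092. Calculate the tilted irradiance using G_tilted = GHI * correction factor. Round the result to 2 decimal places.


Identify the given values:
  GHI = 611 W/m^2, tilt correction factor = 1.092
Apply the formula G_tilted = GHI * factor:
  G_tilted = 611 * 1.092
  G_tilted = 667.21 W/m^2

667.21


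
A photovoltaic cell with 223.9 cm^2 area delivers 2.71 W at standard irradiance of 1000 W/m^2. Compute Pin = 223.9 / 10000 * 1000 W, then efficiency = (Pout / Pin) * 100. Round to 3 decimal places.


First compute the input power:
  Pin = area_cm2 / 10000 * G = 223.9 / 10000 * 1000 = 22.39 W
Then compute efficiency:
  Efficiency = (Pout / Pin) * 100 = (2.71 / 22.39) * 100
  Efficiency = 12.104%

12.104


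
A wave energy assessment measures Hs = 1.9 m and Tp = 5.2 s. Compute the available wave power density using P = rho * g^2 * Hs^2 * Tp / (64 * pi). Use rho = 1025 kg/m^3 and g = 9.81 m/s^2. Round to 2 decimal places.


Apply wave power formula:
  g^2 = 9.81^2 = 96.2361
  Hs^2 = 1.9^2 = 3.61
  Numerator = rho * g^2 * Hs^2 * Tp = 1025 * 96.2361 * 3.61 * 5.2 = 1851707.67
  Denominator = 64 * pi = 201.0619
  P = 1851707.67 / 201.0619 = 9209.64 W/m

9209.64
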